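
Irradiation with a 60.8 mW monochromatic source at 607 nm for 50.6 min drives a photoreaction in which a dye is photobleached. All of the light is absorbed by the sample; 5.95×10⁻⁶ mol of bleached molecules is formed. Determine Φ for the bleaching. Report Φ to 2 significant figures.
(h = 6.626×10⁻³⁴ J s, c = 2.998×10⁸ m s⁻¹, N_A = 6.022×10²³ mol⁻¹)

Φ = 0.0064

Photon energy at 607 nm: hc/λ = (6.626×10⁻³⁴)(2.998×10⁸)/(607×10⁻⁹) = 3.273×10⁻¹⁹ J.
Energy delivered: (60.8 mW)(3036 s) = 184.6 J.
Photons incident: 184.6 / 3.273×10⁻¹⁹ = 5.640×10²⁰, i.e. 5.640×10²⁰/6.022×10²³ = 9.366×10⁻⁴ mol.
Φ = 5.95×10⁻⁶ mol / 9.366×10⁻⁴ mol photons = 0.0064.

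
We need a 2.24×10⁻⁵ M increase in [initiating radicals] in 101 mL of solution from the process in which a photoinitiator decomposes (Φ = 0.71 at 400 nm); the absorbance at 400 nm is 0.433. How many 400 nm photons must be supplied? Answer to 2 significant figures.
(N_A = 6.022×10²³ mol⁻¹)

3.0×10¹⁸ photons

Product: (2.24×10⁻⁵ M)(0.101 L) = 2.262×10⁻⁶ mol.
Photons that must be absorbed: 2.262×10⁻⁶ / 0.71 = 3.186×10⁻⁶ mol.
Fraction absorbed: 1 − 10^(−0.433) = 0.6310.
Incident photons needed: 3.186×10⁻⁶ / 0.6310 = 5.049×10⁻⁶ mol.
Photon count: 5.049×10⁻⁶ × 6.022×10²³ = 3.0×10¹⁸.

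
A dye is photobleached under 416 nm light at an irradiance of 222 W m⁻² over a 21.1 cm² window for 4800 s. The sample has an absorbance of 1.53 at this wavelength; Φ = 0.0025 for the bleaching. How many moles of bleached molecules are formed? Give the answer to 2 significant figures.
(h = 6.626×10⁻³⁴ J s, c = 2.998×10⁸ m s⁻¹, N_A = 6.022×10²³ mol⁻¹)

1.9×10⁻⁵ mol

Photon energy at 416 nm: hc/λ = (6.626×10⁻³⁴)(2.998×10⁸)/(416×10⁻⁹) = 4.775×10⁻¹⁹ J.
Energy delivered: (222 W m⁻²)(21.1×10⁻⁴ m²)(4800 s) = 2248 J.
Photons incident: 2248 / 4.775×10⁻¹⁹ = 4.708×10²¹, i.e. 4.708×10²¹/6.022×10²³ = 0.007818 mol.
Fraction absorbed: 1 − 10^(−1.53) = 0.9705.
Photons absorbed: 0.9705 × 0.007818 = 0.007587 mol.
Product: Φ × n_abs = 0.0025 × 0.007587 = 1.897×10⁻⁵ mol.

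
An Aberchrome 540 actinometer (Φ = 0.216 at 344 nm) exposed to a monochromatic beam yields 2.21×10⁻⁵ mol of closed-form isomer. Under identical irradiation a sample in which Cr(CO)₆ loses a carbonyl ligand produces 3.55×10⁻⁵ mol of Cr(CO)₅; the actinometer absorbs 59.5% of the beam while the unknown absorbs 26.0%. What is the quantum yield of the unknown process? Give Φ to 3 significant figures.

Photons absorbed by the actinometer: 2.21×10⁻⁵ / 0.216 = 1.023×10⁻⁴ mol.
Incident flux: 1.023×10⁻⁴ / 0.595 = 1.719×10⁻⁴ einstein.
Absorbed by unknown: 0.260 × 1.719×10⁻⁴ = 4.469×10⁻⁵ mol.
Φ(unknown) = 3.55×10⁻⁵ / 4.469×10⁻⁵ = 0.794.

Φ = 0.794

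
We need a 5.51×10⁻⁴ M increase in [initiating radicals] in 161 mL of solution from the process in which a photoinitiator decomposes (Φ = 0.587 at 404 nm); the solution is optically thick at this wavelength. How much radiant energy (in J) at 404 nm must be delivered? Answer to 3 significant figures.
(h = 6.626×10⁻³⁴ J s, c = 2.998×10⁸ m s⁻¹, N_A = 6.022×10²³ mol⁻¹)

Product: (5.51×10⁻⁴ M)(0.161 L) = 8.871×10⁻⁵ mol.
Photons that must be absorbed: 8.871×10⁻⁵ / 0.587 = 1.511×10⁻⁴ mol.
Photon energy: hc/λ = 4.917×10⁻¹⁹ J; per mole, 2.961×10⁵ J mol⁻¹.
Energy required: 1.511×10⁻⁴ × 2.961×10⁵ = 44.7 J.

44.7 J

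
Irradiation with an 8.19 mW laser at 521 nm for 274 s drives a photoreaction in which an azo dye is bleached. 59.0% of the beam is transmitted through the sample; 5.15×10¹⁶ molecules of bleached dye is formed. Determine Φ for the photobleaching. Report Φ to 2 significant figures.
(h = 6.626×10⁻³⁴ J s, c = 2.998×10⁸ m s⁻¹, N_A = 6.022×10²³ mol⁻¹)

Φ = 0.021

Product: 5.15×10¹⁶ / 6.022×10²³ = 8.552×10⁻⁸ mol.
Photon energy at 521 nm: hc/λ = (6.626×10⁻³⁴)(2.998×10⁸)/(521×10⁻⁹) = 3.813×10⁻¹⁹ J.
Energy delivered: (8.19 mW)(274 s) = 2.244 J.
Photons incident: 2.244 / 3.813×10⁻¹⁹ = 5.885×10¹⁸, i.e. 5.885×10¹⁸/6.022×10²³ = 9.773×10⁻⁶ mol.
Fraction absorbed: 1 − 59.0/100 = 0.4100.
Photons absorbed: 0.4100 × 9.773×10⁻⁶ = 4.007×10⁻⁶ mol.
Φ = 8.552×10⁻⁸ mol / 4.007×10⁻⁶ mol photons = 0.021.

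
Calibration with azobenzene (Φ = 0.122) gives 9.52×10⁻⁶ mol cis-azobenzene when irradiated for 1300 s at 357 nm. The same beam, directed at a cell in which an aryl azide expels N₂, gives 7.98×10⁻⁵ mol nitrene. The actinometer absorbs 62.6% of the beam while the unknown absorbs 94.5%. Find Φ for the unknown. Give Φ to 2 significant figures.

Φ = 0.68

Photons absorbed by the actinometer: 9.52×10⁻⁶ / 0.122 = 7.803×10⁻⁵ mol.
Incident flux: 7.803×10⁻⁵ / 0.626 = 1.246×10⁻⁴ einstein.
Absorbed by unknown: 0.945 × 1.246×10⁻⁴ = 1.177×10⁻⁴ mol.
Φ(unknown) = 7.98×10⁻⁵ / 1.177×10⁻⁴ = 0.68.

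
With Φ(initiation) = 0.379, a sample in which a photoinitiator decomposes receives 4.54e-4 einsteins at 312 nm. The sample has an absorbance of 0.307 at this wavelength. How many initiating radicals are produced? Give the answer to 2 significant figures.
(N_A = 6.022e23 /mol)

Fraction absorbed: 1 − 10^(−0.307) = 0.5068.
Photons absorbed: 0.5068 × 4.54e-4 = 2.301e-4 mol.
Product: Φ × n_abs = 0.379 × 2.301e-4 = 8.721e-5 mol.
As a count: 8.721e-5 × 6.022e23 = 5.3e19.

5.3e19 initiating radicals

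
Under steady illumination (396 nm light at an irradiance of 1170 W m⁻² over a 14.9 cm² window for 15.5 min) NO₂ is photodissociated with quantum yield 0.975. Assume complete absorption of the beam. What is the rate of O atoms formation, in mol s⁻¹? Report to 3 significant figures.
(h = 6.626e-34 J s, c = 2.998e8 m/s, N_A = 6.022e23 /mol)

5.63e-6 mol s⁻¹

Photon energy at 396 nm: hc/λ = (6.626e-34)(2.998e8)/(396e-9) = 5.016e-19 J.
Energy delivered: (1170 W m⁻²)(14.9e-4 m²)(930 s) = 1621 J.
Photons incident: 1621 / 5.016e-19 = 3.232e21, i.e. 3.232e21/6.022e23 = 0.005367 mol.
Product formed: 0.975 × 0.005367 = 0.005233 mol.
Rate: 0.005233 / 930 s = 5.63e-6 mol s⁻¹.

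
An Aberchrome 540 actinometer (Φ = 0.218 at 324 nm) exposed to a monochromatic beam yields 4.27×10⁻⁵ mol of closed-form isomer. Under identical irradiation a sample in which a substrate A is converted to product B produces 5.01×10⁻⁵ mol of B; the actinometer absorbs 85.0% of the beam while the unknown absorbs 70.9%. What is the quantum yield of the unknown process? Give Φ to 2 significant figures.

Φ = 0.31

Photons absorbed by the actinometer: 4.27×10⁻⁵ / 0.218 = 1.959×10⁻⁴ mol.
Incident flux: 1.959×10⁻⁴ / 0.850 = 2.305×10⁻⁴ einstein.
Absorbed by unknown: 0.709 × 2.305×10⁻⁴ = 1.634×10⁻⁴ mol.
Φ(unknown) = 5.01×10⁻⁵ / 1.634×10⁻⁴ = 0.31.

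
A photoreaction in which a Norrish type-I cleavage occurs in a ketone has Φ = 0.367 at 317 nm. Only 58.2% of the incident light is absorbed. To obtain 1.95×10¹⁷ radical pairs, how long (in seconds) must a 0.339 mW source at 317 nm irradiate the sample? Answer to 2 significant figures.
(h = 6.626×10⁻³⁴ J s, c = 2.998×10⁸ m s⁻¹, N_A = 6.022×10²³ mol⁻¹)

t ≈ 1700 s

Product: 1.95×10¹⁷ / 6.022×10²³ = 3.238×10⁻⁷ mol.
Photons that must be absorbed: 3.238×10⁻⁷ / 0.367 = 8.823×10⁻⁷ mol.
Incident photons needed: 8.823×10⁻⁷ / 0.582 = 1.516×10⁻⁶ mol.
Photon energy: hc/λ = 6.266×10⁻¹⁹ J; per mole, 3.773×10⁵ J mol⁻¹.
Energy required: 1.516×10⁻⁶ × 3.773×10⁵ = 0.5720 J.
Time: 0.5720 J / 0.000339 W = 1700 s.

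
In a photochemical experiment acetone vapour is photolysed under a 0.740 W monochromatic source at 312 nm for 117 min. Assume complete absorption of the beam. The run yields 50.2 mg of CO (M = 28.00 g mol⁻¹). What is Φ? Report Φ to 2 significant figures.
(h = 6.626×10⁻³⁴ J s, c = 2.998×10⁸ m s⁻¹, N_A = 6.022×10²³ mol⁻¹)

Product: 50.2 mg / 28.00 g mol⁻¹ = 0.001793 mol.
Photon energy at 312 nm: hc/λ = (6.626×10⁻³⁴)(2.998×10⁸)/(312×10⁻⁹) = 6.367×10⁻¹⁹ J.
Energy delivered: (0.740 W)(7020 s) = 5195 J.
Photons incident: 5195 / 6.367×10⁻¹⁹ = 8.159×10²¹, i.e. 8.159×10²¹/6.022×10²³ = 0.01355 mol.
Φ = 0.001793 mol / 0.01355 mol photons = 0.13.

Φ = 0.13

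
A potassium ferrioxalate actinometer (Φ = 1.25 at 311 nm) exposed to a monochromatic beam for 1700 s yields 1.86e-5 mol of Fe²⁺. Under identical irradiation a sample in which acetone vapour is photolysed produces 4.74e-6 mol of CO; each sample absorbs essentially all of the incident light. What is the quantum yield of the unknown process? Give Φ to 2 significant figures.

Φ = 0.32

Photons absorbed by the actinometer: 1.86e-5 / 1.25 = 1.488e-5 mol.
Φ(unknown) = 4.74e-6 / 1.488e-5 = 0.32.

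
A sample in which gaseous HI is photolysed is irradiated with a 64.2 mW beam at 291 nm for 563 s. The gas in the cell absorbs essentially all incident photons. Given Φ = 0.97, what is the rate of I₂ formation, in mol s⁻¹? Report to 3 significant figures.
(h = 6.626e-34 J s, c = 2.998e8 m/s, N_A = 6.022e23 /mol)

1.51e-7 mol s⁻¹

Photon energy at 291 nm: hc/λ = (6.626e-34)(2.998e8)/(291e-9) = 6.826e-19 J.
Energy delivered: (64.2 mW)(563 s) = 36.14 J.
Photons incident: 36.14 / 6.826e-19 = 5.294e19, i.e. 5.294e19/6.022e23 = 8.791e-5 mol.
Product formed: 0.97 × 8.791e-5 = 8.527e-5 mol.
Rate: 8.527e-5 / 563 s = 1.51e-7 mol s⁻¹.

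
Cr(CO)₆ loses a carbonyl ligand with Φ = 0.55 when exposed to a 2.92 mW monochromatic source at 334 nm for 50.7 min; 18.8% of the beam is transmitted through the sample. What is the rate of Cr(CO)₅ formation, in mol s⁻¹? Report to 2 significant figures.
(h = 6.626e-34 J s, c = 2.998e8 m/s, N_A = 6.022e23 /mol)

Photon energy at 334 nm: hc/λ = (6.626e-34)(2.998e8)/(334e-9) = 5.948e-19 J.
Energy delivered: (2.92 mW)(3042 s) = 8.883 J.
Photons incident: 8.883 / 5.948e-19 = 1.493e19, i.e. 1.493e19/6.022e23 = 2.479e-5 mol.
Fraction absorbed: 1 − 18.8/100 = 0.8120.
Photons absorbed: 0.8120 × 2.479e-5 = 2.013e-5 mol.
Product formed: 0.55 × 2.013e-5 = 1.107e-5 mol.
Rate: 1.107e-5 / 3042 s = 3.6e-9 mol s⁻¹.

3.6e-9 mol s⁻¹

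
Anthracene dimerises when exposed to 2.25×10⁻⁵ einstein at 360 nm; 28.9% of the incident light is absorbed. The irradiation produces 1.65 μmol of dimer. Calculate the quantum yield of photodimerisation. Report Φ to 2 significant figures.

Φ = 0.25

Product: 1.65 μmol = 1.65×10⁻⁶ mol.
Photons absorbed: 0.289 × 2.25×10⁻⁵ = 6.503×10⁻⁶ mol.
Φ = 1.65×10⁻⁶ mol / 6.503×10⁻⁶ mol photons = 0.25.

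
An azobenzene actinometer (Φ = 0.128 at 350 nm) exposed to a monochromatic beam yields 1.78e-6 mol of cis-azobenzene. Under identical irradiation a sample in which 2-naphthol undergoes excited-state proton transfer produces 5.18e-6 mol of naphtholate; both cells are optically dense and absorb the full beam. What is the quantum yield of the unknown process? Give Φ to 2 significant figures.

Φ = 0.37

Photons absorbed by the actinometer: 1.78e-6 / 0.128 = 1.391e-5 mol.
Φ(unknown) = 5.18e-6 / 1.391e-5 = 0.37.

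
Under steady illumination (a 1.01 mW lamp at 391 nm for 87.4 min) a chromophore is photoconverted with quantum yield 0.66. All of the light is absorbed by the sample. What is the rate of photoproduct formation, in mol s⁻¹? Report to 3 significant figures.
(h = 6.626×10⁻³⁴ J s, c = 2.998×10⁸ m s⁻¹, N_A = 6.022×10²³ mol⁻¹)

2.18×10⁻⁹ mol s⁻¹

Photon energy at 391 nm: hc/λ = (6.626×10⁻³⁴)(2.998×10⁸)/(391×10⁻⁹) = 5.080×10⁻¹⁹ J.
Energy delivered: (1.01 mW)(5244 s) = 5.296 J.
Photons incident: 5.296 / 5.080×10⁻¹⁹ = 1.043×10¹⁹, i.e. 1.043×10¹⁹/6.022×10²³ = 1.732×10⁻⁵ mol.
Product formed: 0.66 × 1.732×10⁻⁵ = 1.143×10⁻⁵ mol.
Rate: 1.143×10⁻⁵ / 5244 s = 2.18×10⁻⁹ mol s⁻¹.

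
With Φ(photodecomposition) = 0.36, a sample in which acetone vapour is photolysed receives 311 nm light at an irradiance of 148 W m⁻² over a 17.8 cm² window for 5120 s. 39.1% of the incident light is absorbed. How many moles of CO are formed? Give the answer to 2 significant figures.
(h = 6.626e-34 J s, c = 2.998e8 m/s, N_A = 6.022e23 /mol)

4.9e-4 mol

Photon energy at 311 nm: hc/λ = (6.626e-34)(2.998e8)/(311e-9) = 6.387e-19 J.
Energy delivered: (148 W m⁻²)(17.8e-4 m²)(5120 s) = 1349 J.
Photons incident: 1349 / 6.387e-19 = 2.112e21, i.e. 2.112e21/6.022e23 = 0.003507 mol.
Photons absorbed: 0.391 × 0.003507 = 0.001371 mol.
Product: Φ × n_abs = 0.36 × 0.001371 = 4.936e-4 mol.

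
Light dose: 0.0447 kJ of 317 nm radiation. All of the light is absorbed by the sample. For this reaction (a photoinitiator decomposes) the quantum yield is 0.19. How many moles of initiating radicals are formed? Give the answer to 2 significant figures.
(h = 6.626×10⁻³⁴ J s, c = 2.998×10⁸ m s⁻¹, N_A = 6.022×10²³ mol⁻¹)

2.3×10⁻⁵ mol

Photon energy at 317 nm: hc/λ = (6.626×10⁻³⁴)(2.998×10⁸)/(317×10⁻⁹) = 6.266×10⁻¹⁹ J.
Incident energy: 0.0447 kJ = 44.7 J.
Photons incident: 44.7 / 6.266×10⁻¹⁹ = 7.134×10¹⁹, i.e. 7.134×10¹⁹/6.022×10²³ = 1.185×10⁻⁴ mol.
Product: Φ × n_abs = 0.19 × 1.185×10⁻⁴ = 2.252×10⁻⁵ mol.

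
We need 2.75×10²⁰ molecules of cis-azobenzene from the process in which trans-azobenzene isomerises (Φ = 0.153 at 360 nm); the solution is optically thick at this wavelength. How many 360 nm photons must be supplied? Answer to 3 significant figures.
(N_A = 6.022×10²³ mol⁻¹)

1.80×10²¹ photons

Product: 2.75×10²⁰ / 6.022×10²³ = 4.567×10⁻⁴ mol.
Photons that must be absorbed: 4.567×10⁻⁴ / 0.153 = 0.002985 mol.
Photon count: 0.002985 × 6.022×10²³ = 1.80×10²¹.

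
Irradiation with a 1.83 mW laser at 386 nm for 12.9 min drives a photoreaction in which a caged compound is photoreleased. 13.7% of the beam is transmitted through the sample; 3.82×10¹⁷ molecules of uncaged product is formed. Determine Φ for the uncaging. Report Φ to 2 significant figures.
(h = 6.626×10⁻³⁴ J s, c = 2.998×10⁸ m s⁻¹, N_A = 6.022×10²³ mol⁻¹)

Φ = 0.16

Product: 3.82×10¹⁷ / 6.022×10²³ = 6.343×10⁻⁷ mol.
Photon energy at 386 nm: hc/λ = (6.626×10⁻³⁴)(2.998×10⁸)/(386×10⁻⁹) = 5.146×10⁻¹⁹ J.
Energy delivered: (1.83 mW)(774 s) = 1.416 J.
Photons incident: 1.416 / 5.146×10⁻¹⁹ = 2.752×10¹⁸, i.e. 2.752×10¹⁸/6.022×10²³ = 4.570×10⁻⁶ mol.
Fraction absorbed: 1 − 13.7/100 = 0.8630.
Photons absorbed: 0.8630 × 4.570×10⁻⁶ = 3.944×10⁻⁶ mol.
Φ = 6.343×10⁻⁷ mol / 3.944×10⁻⁶ mol photons = 0.16.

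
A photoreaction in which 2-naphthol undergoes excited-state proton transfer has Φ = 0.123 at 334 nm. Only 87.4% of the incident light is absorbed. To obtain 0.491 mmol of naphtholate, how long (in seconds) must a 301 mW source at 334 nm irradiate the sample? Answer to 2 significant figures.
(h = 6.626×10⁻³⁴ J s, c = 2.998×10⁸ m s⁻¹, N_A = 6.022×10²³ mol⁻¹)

Product: 0.491 mmol = 4.91×10⁻⁴ mol.
Photons that must be absorbed: 4.91×10⁻⁴ / 0.123 = 0.003992 mol.
Incident photons needed: 0.003992 / 0.874 = 0.004568 mol.
Photon energy: hc/λ = 5.948×10⁻¹⁹ J; per mole, 3.582×10⁵ J mol⁻¹.
Energy required: 0.004568 × 3.582×10⁵ = 1636 J.
Time: 1636 J / 0.301 W = 5400 s.

t ≈ 5400 s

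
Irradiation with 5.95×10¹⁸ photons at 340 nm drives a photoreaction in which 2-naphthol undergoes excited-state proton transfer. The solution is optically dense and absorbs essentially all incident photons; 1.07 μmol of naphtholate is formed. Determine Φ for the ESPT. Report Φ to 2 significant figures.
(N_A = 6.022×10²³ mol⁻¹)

Product: 1.07 μmol = 1.07×10⁻⁶ mol.
Moles of photons: 5.95×10¹⁸ / 6.022×10²³ = 9.880×10⁻⁶ mol.
Φ = 1.07×10⁻⁶ mol / 9.880×10⁻⁶ mol photons = 0.11.

Φ = 0.11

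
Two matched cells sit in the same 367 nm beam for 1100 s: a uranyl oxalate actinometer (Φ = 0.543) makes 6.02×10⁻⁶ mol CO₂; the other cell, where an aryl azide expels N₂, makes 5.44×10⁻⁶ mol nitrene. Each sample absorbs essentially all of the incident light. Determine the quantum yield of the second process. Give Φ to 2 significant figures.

Φ = 0.49

Photons absorbed by the actinometer: 6.02×10⁻⁶ / 0.543 = 1.109×10⁻⁵ mol.
Φ(unknown) = 5.44×10⁻⁶ / 1.109×10⁻⁵ = 0.49.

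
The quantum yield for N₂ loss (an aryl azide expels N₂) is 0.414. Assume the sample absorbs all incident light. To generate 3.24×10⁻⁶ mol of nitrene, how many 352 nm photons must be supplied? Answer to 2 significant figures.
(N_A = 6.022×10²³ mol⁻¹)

Photons that must be absorbed: 3.24×10⁻⁶ / 0.414 = 7.826×10⁻⁶ mol.
Photon count: 7.826×10⁻⁶ × 6.022×10²³ = 4.7×10¹⁸.

4.7×10¹⁸ photons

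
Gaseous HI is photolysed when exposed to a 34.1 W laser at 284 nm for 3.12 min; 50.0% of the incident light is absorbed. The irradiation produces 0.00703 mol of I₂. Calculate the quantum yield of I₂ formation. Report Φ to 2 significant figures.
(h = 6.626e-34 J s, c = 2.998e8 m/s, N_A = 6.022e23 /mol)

Φ = 0.93

Photon energy at 284 nm: hc/λ = (6.626e-34)(2.998e8)/(284e-9) = 6.995e-19 J.
Energy delivered: (34.1 W)(187.2 s) = 6384 J.
Photons incident: 6384 / 6.995e-19 = 9.127e21, i.e. 9.127e21/6.022e23 = 0.01516 mol.
Photons absorbed: 0.500 × 0.01516 = 0.007580 mol.
Φ = 0.00703 mol / 0.007580 mol photons = 0.93.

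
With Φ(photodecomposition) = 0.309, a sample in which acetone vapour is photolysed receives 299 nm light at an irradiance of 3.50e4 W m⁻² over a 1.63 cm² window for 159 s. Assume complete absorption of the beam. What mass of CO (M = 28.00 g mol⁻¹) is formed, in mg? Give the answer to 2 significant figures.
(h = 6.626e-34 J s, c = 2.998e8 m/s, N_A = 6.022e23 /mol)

Photon energy at 299 nm: hc/λ = (6.626e-34)(2.998e8)/(299e-9) = 6.644e-19 J.
Energy delivered: (3.50e4 W m⁻²)(1.63e-4 m²)(159 s) = 907.1 J.
Photons incident: 907.1 / 6.644e-19 = 1.365e21, i.e. 1.365e21/6.022e23 = 0.002267 mol.
Product: Φ × n_abs = 0.309 × 0.002267 = 7.005e-4 mol.
Mass: 7.005e-4 × 28.00 = 0.01961 g = 20 mg.

20 mg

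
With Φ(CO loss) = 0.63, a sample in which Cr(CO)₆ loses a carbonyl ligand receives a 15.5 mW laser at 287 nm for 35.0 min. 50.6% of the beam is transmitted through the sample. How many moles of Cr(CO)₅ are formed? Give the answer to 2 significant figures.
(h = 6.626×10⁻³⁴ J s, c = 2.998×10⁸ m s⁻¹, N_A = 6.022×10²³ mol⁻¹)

Photon energy at 287 nm: hc/λ = (6.626×10⁻³⁴)(2.998×10⁸)/(287×10⁻⁹) = 6.922×10⁻¹⁹ J.
Energy delivered: (15.5 mW)(2100 s) = 32.55 J.
Photons incident: 32.55 / 6.922×10⁻¹⁹ = 4.702×10¹⁹, i.e. 4.702×10¹⁹/6.022×10²³ = 7.808×10⁻⁵ mol.
Fraction absorbed: 1 − 50.6/100 = 0.4940.
Photons absorbed: 0.4940 × 7.808×10⁻⁵ = 3.857×10⁻⁵ mol.
Product: Φ × n_abs = 0.63 × 3.857×10⁻⁵ = 2.430×10⁻⁵ mol.

2.4×10⁻⁵ mol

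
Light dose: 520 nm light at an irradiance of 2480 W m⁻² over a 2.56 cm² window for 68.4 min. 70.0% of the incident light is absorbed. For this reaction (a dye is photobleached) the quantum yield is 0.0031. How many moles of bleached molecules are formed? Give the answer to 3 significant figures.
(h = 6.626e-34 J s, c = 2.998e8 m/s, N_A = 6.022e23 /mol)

Photon energy at 520 nm: hc/λ = (6.626e-34)(2.998e8)/(520e-9) = 3.820e-19 J.
Energy delivered: (2480 W m⁻²)(2.56e-4 m²)(4104 s) = 2606 J.
Photons incident: 2606 / 3.820e-19 = 6.822e21, i.e. 6.822e21/6.022e23 = 0.01133 mol.
Photons absorbed: 0.700 × 0.01133 = 0.007931 mol.
Product: Φ × n_abs = 0.0031 × 0.007931 = 2.459e-5 mol.

2.46e-5 mol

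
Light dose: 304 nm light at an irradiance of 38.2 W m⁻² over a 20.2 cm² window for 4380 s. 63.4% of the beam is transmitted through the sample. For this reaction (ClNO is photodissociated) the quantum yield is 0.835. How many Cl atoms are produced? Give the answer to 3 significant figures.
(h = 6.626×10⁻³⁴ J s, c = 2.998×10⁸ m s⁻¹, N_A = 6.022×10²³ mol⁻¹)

Photon energy at 304 nm: hc/λ = (6.626×10⁻³⁴)(2.998×10⁸)/(304×10⁻⁹) = 6.534×10⁻¹⁹ J.
Energy delivered: (38.2 W m⁻²)(20.2×10⁻⁴ m²)(4380 s) = 338.0 J.
Photons incident: 338.0 / 6.534×10⁻¹⁹ = 5.173×10²⁰, i.e. 5.173×10²⁰/6.022×10²³ = 8.590×10⁻⁴ mol.
Fraction absorbed: 1 − 63.4/100 = 0.3660.
Photons absorbed: 0.3660 × 8.590×10⁻⁴ = 3.144×10⁻⁴ mol.
Product: Φ × n_abs = 0.835 × 3.144×10⁻⁴ = 2.625×10⁻⁴ mol.
As a count: 2.625×10⁻⁴ × 6.022×10²³ = 1.58×10²⁰.

1.58×10²⁰ atoms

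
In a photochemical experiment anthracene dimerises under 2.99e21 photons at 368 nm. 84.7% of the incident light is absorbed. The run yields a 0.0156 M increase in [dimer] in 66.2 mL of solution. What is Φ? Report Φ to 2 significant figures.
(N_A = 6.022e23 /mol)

Product: (0.0156 M)(0.0662 L) = 0.001033 mol.
Moles of photons: 2.99e21 / 6.022e23 = 0.004965 mol.
Photons absorbed: 0.847 × 0.004965 = 0.004205 mol.
Φ = 0.001033 mol / 0.004205 mol photons = 0.25.

Φ = 0.25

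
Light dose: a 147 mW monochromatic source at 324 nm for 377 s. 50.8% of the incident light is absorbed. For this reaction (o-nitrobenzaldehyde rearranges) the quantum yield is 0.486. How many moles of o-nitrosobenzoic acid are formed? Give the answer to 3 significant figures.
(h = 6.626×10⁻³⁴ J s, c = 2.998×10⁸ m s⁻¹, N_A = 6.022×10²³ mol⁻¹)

3.71×10⁻⁵ mol

Photon energy at 324 nm: hc/λ = (6.626×10⁻³⁴)(2.998×10⁸)/(324×10⁻⁹) = 6.131×10⁻¹⁹ J.
Energy delivered: (147 mW)(377 s) = 55.42 J.
Photons incident: 55.42 / 6.131×10⁻¹⁹ = 9.039×10¹⁹, i.e. 9.039×10¹⁹/6.022×10²³ = 1.501×10⁻⁴ mol.
Photons absorbed: 0.508 × 1.501×10⁻⁴ = 7.625×10⁻⁵ mol.
Product: Φ × n_abs = 0.486 × 7.625×10⁻⁵ = 3.706×10⁻⁵ mol.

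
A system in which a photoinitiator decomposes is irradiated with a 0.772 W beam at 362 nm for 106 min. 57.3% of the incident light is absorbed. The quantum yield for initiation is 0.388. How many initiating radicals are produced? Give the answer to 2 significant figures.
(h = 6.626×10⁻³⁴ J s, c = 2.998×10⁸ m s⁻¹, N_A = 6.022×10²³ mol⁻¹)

2.0×10²¹ initiating radicals

Photon energy at 362 nm: hc/λ = (6.626×10⁻³⁴)(2.998×10⁸)/(362×10⁻⁹) = 5.487×10⁻¹⁹ J.
Energy delivered: (0.772 W)(6360 s) = 4910 J.
Photons incident: 4910 / 5.487×10⁻¹⁹ = 8.948×10²¹, i.e. 8.948×10²¹/6.022×10²³ = 0.01486 mol.
Photons absorbed: 0.573 × 0.01486 = 0.008515 mol.
Product: Φ × n_abs = 0.388 × 0.008515 = 0.003304 mol.
As a count: 0.003304 × 6.022×10²³ = 2.0×10²¹.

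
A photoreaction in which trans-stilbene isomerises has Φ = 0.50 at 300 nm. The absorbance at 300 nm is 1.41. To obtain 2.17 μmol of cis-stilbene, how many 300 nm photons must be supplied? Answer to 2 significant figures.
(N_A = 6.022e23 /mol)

Product: 2.17 μmol = 2.17e-6 mol.
Photons that must be absorbed: 2.17e-6 / 0.50 = 4.340e-6 mol.
Fraction absorbed: 1 − 10^(−1.41) = 0.9611.
Incident photons needed: 4.340e-6 / 0.9611 = 4.516e-6 mol.
Photon count: 4.516e-6 × 6.022e23 = 2.7e18.

2.7e18 photons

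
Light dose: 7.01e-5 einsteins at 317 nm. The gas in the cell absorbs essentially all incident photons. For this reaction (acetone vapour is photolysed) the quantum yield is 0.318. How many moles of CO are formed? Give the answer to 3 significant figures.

2.23e-5 mol

Product: Φ × n_abs = 0.318 × 7.01e-5 = 2.229e-5 mol.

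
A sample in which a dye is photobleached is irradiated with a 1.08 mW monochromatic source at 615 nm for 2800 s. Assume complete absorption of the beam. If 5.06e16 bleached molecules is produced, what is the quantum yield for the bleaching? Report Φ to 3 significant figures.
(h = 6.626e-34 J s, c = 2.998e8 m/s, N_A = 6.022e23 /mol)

Φ = 0.00540

Product: 5.06e16 / 6.022e23 = 8.403e-8 mol.
Photon energy at 615 nm: hc/λ = (6.626e-34)(2.998e8)/(615e-9) = 3.230e-19 J.
Energy delivered: (1.08 mW)(2800 s) = 3.024 J.
Photons incident: 3.024 / 3.230e-19 = 9.362e18, i.e. 9.362e18/6.022e23 = 1.555e-5 mol.
Φ = 8.403e-8 mol / 1.555e-5 mol photons = 0.00540.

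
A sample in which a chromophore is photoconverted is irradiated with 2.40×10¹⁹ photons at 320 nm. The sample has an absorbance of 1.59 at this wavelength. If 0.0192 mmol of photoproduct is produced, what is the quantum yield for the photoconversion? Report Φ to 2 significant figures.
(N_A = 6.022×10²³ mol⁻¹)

Product: 0.0192 mmol = 1.92×10⁻⁵ mol.
Moles of photons: 2.40×10¹⁹ / 6.022×10²³ = 3.985×10⁻⁵ mol.
Fraction absorbed: 1 − 10^(−1.59) = 0.9743.
Photons absorbed: 0.9743 × 3.985×10⁻⁵ = 3.883×10⁻⁵ mol.
Φ = 1.92×10⁻⁵ mol / 3.883×10⁻⁵ mol photons = 0.49.

Φ = 0.49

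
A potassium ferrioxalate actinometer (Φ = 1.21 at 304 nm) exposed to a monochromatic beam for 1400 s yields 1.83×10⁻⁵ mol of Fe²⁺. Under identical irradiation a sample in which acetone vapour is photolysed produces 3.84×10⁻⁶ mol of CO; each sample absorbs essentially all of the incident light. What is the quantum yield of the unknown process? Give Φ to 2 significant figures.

Φ = 0.25

Photons absorbed by the actinometer: 1.83×10⁻⁵ / 1.21 = 1.512×10⁻⁵ mol.
Φ(unknown) = 3.84×10⁻⁶ / 1.512×10⁻⁵ = 0.25.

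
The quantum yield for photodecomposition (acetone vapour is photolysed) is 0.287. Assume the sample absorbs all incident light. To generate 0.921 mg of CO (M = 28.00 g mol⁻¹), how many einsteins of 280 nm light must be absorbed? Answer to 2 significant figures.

Product: 0.921 mg / 28.00 g mol⁻¹ = 3.289e-5 mol.
Photons that must be absorbed: 3.289e-5 / 0.287 = 1.146e-4 mol.

1.1e-4 einstein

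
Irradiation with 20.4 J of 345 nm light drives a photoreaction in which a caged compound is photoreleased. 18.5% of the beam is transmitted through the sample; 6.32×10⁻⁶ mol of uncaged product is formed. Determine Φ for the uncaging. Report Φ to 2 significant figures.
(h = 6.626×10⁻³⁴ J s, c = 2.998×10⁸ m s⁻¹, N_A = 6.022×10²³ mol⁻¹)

Photon energy at 345 nm: hc/λ = (6.626×10⁻³⁴)(2.998×10⁸)/(345×10⁻⁹) = 5.758×10⁻¹⁹ J.
Photons incident: 20.4 / 5.758×10⁻¹⁹ = 3.543×10¹⁹, i.e. 3.543×10¹⁹/6.022×10²³ = 5.883×10⁻⁵ mol.
Fraction absorbed: 1 − 18.5/100 = 0.8150.
Photons absorbed: 0.8150 × 5.883×10⁻⁵ = 4.795×10⁻⁵ mol.
Φ = 6.32×10⁻⁶ mol / 4.795×10⁻⁵ mol photons = 0.13.

Φ = 0.13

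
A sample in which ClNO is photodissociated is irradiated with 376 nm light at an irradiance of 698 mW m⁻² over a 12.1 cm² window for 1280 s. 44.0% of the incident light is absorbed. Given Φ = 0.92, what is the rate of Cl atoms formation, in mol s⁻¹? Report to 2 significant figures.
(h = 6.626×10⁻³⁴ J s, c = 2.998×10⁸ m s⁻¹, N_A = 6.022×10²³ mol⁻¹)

Photon energy at 376 nm: hc/λ = (6.626×10⁻³⁴)(2.998×10⁸)/(376×10⁻⁹) = 5.283×10⁻¹⁹ J.
Energy delivered: (698 mW m⁻²)(12.1×10⁻⁴ m²)(1280 s) = 1.081 J.
Photons incident: 1.081 / 5.283×10⁻¹⁹ = 2.046×10¹⁸, i.e. 2.046×10¹⁸/6.022×10²³ = 3.398×10⁻⁶ mol.
Photons absorbed: 0.440 × 3.398×10⁻⁶ = 1.495×10⁻⁶ mol.
Product formed: 0.92 × 1.495×10⁻⁶ = 1.375×10⁻⁶ mol.
Rate: 1.375×10⁻⁶ / 1280 s = 1.1×10⁻⁹ mol s⁻¹.

1.1×10⁻⁹ mol s⁻¹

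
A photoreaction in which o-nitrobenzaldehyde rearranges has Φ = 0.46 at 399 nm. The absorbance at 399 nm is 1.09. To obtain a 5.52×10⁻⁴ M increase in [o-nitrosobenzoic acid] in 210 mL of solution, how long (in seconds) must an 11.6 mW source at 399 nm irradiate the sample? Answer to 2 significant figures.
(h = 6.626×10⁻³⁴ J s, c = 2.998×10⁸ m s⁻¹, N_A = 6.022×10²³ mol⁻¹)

t ≈ 7100 s

Product: (5.52×10⁻⁴ M)(0.21 L) = 1.159×10⁻⁴ mol.
Photons that must be absorbed: 1.159×10⁻⁴ / 0.46 = 2.520×10⁻⁴ mol.
Fraction absorbed: 1 − 10^(−1.09) = 0.9187.
Incident photons needed: 2.520×10⁻⁴ / 0.9187 = 2.743×10⁻⁴ mol.
Photon energy: hc/λ = 4.979×10⁻¹⁹ J; per mole, 2.998×10⁵ J mol⁻¹.
Energy required: 2.743×10⁻⁴ × 2.998×10⁵ = 82.24 J.
Time: 82.24 J / 0.0116 W = 7100 s.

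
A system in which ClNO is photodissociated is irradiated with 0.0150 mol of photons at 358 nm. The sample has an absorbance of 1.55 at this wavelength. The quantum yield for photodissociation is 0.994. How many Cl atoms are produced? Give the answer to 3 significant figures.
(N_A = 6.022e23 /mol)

Fraction absorbed: 1 − 10^(−1.55) = 0.9718.
Photons absorbed: 0.9718 × 0.0150 = 0.01458 mol.
Product: Φ × n_abs = 0.994 × 0.01458 = 0.01449 mol.
As a count: 0.01449 × 6.022e23 = 8.73e21.

8.73e21 atoms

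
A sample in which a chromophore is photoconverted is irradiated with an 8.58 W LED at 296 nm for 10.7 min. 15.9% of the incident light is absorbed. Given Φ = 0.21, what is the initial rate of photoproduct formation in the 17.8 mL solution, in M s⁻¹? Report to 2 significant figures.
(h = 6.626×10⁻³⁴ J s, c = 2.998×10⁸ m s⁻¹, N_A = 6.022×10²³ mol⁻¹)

Photon energy at 296 nm: hc/λ = (6.626×10⁻³⁴)(2.998×10⁸)/(296×10⁻⁹) = 6.711×10⁻¹⁹ J.
Energy delivered: (8.58 W)(642 s) = 5508 J.
Photons incident: 5508 / 6.711×10⁻¹⁹ = 8.207×10²¹, i.e. 8.207×10²¹/6.022×10²³ = 0.01363 mol.
Photons absorbed: 0.159 × 0.01363 = 0.002167 mol.
Product formed: 0.21 × 0.002167 = 4.551×10⁻⁴ mol.
Rate: 4.551×10⁻⁴ mol / (642 s × 0.0178 L) = 4.0×10⁻⁵ M s⁻¹.

4.0×10⁻⁵ M s⁻¹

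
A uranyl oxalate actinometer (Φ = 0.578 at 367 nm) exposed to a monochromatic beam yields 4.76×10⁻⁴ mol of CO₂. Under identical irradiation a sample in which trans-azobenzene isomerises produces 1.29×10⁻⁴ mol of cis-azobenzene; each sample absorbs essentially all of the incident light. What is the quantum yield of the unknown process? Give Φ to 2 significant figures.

Φ = 0.16

Photons absorbed by the actinometer: 4.76×10⁻⁴ / 0.578 = 8.235×10⁻⁴ mol.
Φ(unknown) = 1.29×10⁻⁴ / 8.235×10⁻⁴ = 0.16.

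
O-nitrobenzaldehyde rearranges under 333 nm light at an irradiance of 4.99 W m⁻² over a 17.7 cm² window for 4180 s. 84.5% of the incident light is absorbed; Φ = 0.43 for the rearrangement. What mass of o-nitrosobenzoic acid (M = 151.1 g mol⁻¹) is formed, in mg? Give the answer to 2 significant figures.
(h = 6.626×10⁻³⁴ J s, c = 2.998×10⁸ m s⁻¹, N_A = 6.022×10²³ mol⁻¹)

Photon energy at 333 nm: hc/λ = (6.626×10⁻³⁴)(2.998×10⁸)/(333×10⁻⁹) = 5.965×10⁻¹⁹ J.
Energy delivered: (4.99 W m⁻²)(17.7×10⁻⁴ m²)(4180 s) = 36.92 J.
Photons incident: 36.92 / 5.965×10⁻¹⁹ = 6.189×10¹⁹, i.e. 6.189×10¹⁹/6.022×10²³ = 1.028×10⁻⁴ mol.
Photons absorbed: 0.845 × 1.028×10⁻⁴ = 8.687×10⁻⁵ mol.
Product: Φ × n_abs = 0.43 × 8.687×10⁻⁵ = 3.735×10⁻⁵ mol.
Mass: 3.735×10⁻⁵ × 151.1 = 0.005644 g = 5.6 mg.

5.6 mg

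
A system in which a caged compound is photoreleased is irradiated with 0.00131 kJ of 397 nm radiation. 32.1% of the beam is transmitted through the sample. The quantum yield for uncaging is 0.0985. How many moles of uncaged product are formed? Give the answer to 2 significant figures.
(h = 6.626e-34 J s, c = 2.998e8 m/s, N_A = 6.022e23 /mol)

2.9e-7 mol

Photon energy at 397 nm: hc/λ = (6.626e-34)(2.998e8)/(397e-9) = 5.004e-19 J.
Incident energy: 0.00131 kJ = 1.31 J.
Photons incident: 1.31 / 5.004e-19 = 2.618e18, i.e. 2.618e18/6.022e23 = 4.347e-6 mol.
Fraction absorbed: 1 − 32.1/100 = 0.6790.
Photons absorbed: 0.6790 × 4.347e-6 = 2.952e-6 mol.
Product: Φ × n_abs = 0.0985 × 2.952e-6 = 2.908e-7 mol.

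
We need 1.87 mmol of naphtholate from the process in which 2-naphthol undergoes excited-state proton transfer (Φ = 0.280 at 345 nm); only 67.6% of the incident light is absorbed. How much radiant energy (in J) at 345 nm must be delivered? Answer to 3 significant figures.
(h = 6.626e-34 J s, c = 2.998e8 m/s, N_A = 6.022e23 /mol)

Product: 1.87 mmol = 0.00187 mol.
Photons that must be absorbed: 0.00187 / 0.280 = 0.006679 mol.
Incident photons needed: 0.006679 / 0.676 = 0.009880 mol.
Photon energy: hc/λ = 5.758e-19 J; per mole, 3.467e5 J mol⁻¹.
Energy required: 0.009880 × 3.467e5 = 3430 J.

3430 J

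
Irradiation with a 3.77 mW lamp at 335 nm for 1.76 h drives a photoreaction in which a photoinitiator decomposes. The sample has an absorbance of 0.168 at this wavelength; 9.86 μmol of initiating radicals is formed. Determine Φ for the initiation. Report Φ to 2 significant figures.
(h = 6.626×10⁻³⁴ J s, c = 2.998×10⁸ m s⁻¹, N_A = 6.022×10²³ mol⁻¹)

Φ = 0.46

Product: 9.86 μmol = 9.86×10⁻⁶ mol.
Photon energy at 335 nm: hc/λ = (6.626×10⁻³⁴)(2.998×10⁸)/(335×10⁻⁹) = 5.930×10⁻¹⁹ J.
Energy delivered: (3.77 mW)(6336 s) = 23.89 J.
Photons incident: 23.89 / 5.930×10⁻¹⁹ = 4.029×10¹⁹, i.e. 4.029×10¹⁹/6.022×10²³ = 6.690×10⁻⁵ mol.
Fraction absorbed: 1 − 10^(−0.168) = 0.3208.
Photons absorbed: 0.3208 × 6.690×10⁻⁵ = 2.146×10⁻⁵ mol.
Φ = 9.86×10⁻⁶ mol / 2.146×10⁻⁵ mol photons = 0.46.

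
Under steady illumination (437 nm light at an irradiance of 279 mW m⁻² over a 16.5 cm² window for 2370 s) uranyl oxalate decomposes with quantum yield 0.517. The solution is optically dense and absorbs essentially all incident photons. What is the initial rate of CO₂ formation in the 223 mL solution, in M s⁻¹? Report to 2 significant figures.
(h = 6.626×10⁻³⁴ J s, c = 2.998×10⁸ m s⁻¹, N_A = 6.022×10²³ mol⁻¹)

Photon energy at 437 nm: hc/λ = (6.626×10⁻³⁴)(2.998×10⁸)/(437×10⁻⁹) = 4.546×10⁻¹⁹ J.
Energy delivered: (279 mW m⁻²)(16.5×10⁻⁴ m²)(2370 s) = 1.091 J.
Photons incident: 1.091 / 4.546×10⁻¹⁹ = 2.400×10¹⁸, i.e. 2.400×10¹⁸/6.022×10²³ = 3.985×10⁻⁶ mol.
Product formed: 0.517 × 3.985×10⁻⁶ = 2.060×10⁻⁶ mol.
Rate: 2.060×10⁻⁶ mol / (2370 s × 0.223 L) = 3.9×10⁻⁹ M s⁻¹.

3.9×10⁻⁹ M s⁻¹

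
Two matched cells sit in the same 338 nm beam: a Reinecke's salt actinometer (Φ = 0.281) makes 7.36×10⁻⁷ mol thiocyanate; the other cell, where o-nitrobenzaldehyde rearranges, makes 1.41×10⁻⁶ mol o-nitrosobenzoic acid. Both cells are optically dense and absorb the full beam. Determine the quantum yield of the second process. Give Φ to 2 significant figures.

Photons absorbed by the actinometer: 7.36×10⁻⁷ / 0.281 = 2.619×10⁻⁶ mol.
Φ(unknown) = 1.41×10⁻⁶ / 2.619×10⁻⁶ = 0.54.

Φ = 0.54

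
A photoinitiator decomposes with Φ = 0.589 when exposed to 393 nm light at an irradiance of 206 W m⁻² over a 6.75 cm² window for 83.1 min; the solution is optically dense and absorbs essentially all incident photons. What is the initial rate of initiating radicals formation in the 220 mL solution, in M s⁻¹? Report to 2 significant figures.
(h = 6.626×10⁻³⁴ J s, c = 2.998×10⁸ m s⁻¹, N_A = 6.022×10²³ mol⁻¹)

1.2×10⁻⁶ M s⁻¹

Photon energy at 393 nm: hc/λ = (6.626×10⁻³⁴)(2.998×10⁸)/(393×10⁻⁹) = 5.055×10⁻¹⁹ J.
Energy delivered: (206 W m⁻²)(6.75×10⁻⁴ m²)(4986 s) = 693.3 J.
Photons incident: 693.3 / 5.055×10⁻¹⁹ = 1.372×10²¹, i.e. 1.372×10²¹/6.022×10²³ = 0.002278 mol.
Product formed: 0.589 × 0.002278 = 0.001342 mol.
Rate: 0.001342 mol / (4986 s × 0.22 L) = 1.2×10⁻⁶ M s⁻¹.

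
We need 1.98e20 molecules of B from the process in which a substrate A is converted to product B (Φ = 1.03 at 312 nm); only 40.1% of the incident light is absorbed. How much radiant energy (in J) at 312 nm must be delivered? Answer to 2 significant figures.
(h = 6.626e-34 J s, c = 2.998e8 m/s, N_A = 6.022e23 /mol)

310 J

Product: 1.98e20 / 6.022e23 = 3.288e-4 mol.
Photons that must be absorbed: 3.288e-4 / 1.03 = 3.192e-4 mol.
Incident photons needed: 3.192e-4 / 0.401 = 7.960e-4 mol.
Photon energy: hc/λ = 6.367e-19 J; per mole, 3.834e5 J mol⁻¹.
Energy required: 7.960e-4 × 3.834e5 = 310 J.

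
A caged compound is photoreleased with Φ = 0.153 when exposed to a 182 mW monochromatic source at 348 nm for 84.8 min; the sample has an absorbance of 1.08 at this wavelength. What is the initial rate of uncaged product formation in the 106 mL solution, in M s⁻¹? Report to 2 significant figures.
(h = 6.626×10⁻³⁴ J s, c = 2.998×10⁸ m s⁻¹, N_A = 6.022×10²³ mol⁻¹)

Photon energy at 348 nm: hc/λ = (6.626×10⁻³⁴)(2.998×10⁸)/(348×10⁻⁹) = 5.708×10⁻¹⁹ J.
Energy delivered: (182 mW)(5088 s) = 926.0 J.
Photons incident: 926.0 / 5.708×10⁻¹⁹ = 1.622×10²¹, i.e. 1.622×10²¹/6.022×10²³ = 0.002693 mol.
Fraction absorbed: 1 − 10^(−1.08) = 0.9168.
Photons absorbed: 0.9168 × 0.002693 = 0.002469 mol.
Product formed: 0.153 × 0.002469 = 3.778×10⁻⁴ mol.
Rate: 3.778×10⁻⁴ mol / (5088 s × 0.106 L) = 7.0×10⁻⁷ M s⁻¹.

7.0×10⁻⁷ M s⁻¹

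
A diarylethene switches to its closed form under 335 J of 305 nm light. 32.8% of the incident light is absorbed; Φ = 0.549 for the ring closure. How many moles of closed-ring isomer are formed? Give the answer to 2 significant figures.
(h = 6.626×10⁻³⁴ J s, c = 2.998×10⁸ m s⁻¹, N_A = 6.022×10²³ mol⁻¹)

Photon energy at 305 nm: hc/λ = (6.626×10⁻³⁴)(2.998×10⁸)/(305×10⁻⁹) = 6.513×10⁻¹⁹ J.
Photons incident: 335 / 6.513×10⁻¹⁹ = 5.144×10²⁰, i.e. 5.144×10²⁰/6.022×10²³ = 8.542×10⁻⁴ mol.
Photons absorbed: 0.328 × 8.542×10⁻⁴ = 2.802×10⁻⁴ mol.
Product: Φ × n_abs = 0.549 × 2.802×10⁻⁴ = 1.538×10⁻⁴ mol.

1.5×10⁻⁴ mol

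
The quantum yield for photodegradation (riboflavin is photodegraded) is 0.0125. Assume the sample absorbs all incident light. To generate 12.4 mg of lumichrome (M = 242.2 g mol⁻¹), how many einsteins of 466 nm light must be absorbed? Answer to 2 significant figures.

0.0041 einstein

Product: 12.4 mg / 242.2 g mol⁻¹ = 5.120e-5 mol.
Photons that must be absorbed: 5.120e-5 / 0.0125 = 0.004096 mol.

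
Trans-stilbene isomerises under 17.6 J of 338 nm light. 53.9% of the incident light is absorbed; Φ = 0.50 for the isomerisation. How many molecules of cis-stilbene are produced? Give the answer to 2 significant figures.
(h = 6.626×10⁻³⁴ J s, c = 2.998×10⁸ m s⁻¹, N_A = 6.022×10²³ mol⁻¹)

8.1×10¹⁸ molecules

Photon energy at 338 nm: hc/λ = (6.626×10⁻³⁴)(2.998×10⁸)/(338×10⁻⁹) = 5.877×10⁻¹⁹ J.
Photons incident: 17.6 / 5.877×10⁻¹⁹ = 2.995×10¹⁹, i.e. 2.995×10¹⁹/6.022×10²³ = 4.973×10⁻⁵ mol.
Photons absorbed: 0.539 × 4.973×10⁻⁵ = 2.680×10⁻⁵ mol.
Product: Φ × n_abs = 0.50 × 2.680×10⁻⁵ = 1.340×10⁻⁵ mol.
As a count: 1.340×10⁻⁵ × 6.022×10²³ = 8.1×10¹⁸.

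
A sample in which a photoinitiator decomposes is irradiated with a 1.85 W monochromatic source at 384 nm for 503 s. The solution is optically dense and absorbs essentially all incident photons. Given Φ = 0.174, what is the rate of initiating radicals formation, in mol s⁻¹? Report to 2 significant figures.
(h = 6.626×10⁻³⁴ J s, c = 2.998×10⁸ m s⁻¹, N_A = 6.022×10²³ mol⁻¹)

1.0×10⁻⁶ mol s⁻¹

Photon energy at 384 nm: hc/λ = (6.626×10⁻³⁴)(2.998×10⁸)/(384×10⁻⁹) = 5.173×10⁻¹⁹ J.
Energy delivered: (1.85 W)(503 s) = 930.6 J.
Photons incident: 930.6 / 5.173×10⁻¹⁹ = 1.799×10²¹, i.e. 1.799×10²¹/6.022×10²³ = 0.002987 mol.
Product formed: 0.174 × 0.002987 = 5.197×10⁻⁴ mol.
Rate: 5.197×10⁻⁴ / 503 s = 1.0×10⁻⁶ mol s⁻¹.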